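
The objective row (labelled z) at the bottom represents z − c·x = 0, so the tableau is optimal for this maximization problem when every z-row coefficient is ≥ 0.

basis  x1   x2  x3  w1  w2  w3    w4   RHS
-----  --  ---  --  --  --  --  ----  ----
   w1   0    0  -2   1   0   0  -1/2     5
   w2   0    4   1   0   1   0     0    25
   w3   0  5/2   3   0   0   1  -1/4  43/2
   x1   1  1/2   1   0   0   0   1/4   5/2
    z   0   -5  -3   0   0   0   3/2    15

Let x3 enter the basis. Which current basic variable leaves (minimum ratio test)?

Column x3 entries and ratios — w1: -2 ≤ 0, skip; w2: 25/1 = 25; w3: (43/2)/3 = 43/6; x1: (5/2)/1 = 5/2.
Smallest ratio is 5/2 in the row of x1, so x1 leaves.

x1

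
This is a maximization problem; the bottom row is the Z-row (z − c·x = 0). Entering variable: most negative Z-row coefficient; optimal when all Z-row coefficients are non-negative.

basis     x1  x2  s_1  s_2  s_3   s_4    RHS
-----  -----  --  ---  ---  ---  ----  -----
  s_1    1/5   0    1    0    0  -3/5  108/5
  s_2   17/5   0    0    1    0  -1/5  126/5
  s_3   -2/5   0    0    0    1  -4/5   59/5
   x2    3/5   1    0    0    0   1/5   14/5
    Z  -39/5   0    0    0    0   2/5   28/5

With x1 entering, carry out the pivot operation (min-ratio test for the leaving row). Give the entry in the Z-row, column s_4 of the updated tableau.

3

Ratio test on column x1 — row 1: (108/5)/(1/5) = 108; row 2: (126/5)/(17/5) = 126/17; row 3: entry -2/5 ≤ 0; row 4: (14/5)/(3/5) = 14/3. Minimum is 14/3 at row 4 (x2 leaves); pivot element 3/5.
Divide row 4 by 3/5; eliminate column x1 from the other rows.
Z-row update in column s_4: 2/5 − (-39/5)·(1/3) = 3.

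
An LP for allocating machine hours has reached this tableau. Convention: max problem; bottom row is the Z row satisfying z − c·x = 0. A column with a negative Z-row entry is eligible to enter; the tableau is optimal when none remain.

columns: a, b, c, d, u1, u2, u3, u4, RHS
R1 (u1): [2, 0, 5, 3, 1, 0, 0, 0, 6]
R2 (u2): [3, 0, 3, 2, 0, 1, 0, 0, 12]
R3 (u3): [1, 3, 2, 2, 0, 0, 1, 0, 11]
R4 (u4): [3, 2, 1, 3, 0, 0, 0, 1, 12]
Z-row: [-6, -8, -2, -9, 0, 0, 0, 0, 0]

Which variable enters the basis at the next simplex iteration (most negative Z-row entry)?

Negative Z-row entries: a: -6, b: -8, c: -2, d: -9.
The most negative is -9 in column d, so d enters.

d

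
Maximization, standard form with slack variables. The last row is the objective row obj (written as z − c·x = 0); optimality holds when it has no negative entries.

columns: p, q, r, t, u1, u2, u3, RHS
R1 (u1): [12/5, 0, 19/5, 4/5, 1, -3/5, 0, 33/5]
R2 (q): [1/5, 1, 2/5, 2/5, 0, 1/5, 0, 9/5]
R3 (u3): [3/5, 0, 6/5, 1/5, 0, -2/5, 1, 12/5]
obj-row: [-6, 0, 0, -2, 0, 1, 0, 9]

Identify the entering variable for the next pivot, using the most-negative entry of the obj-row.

Negative obj-row entries: p: -6, t: -2.
The most negative is -6 in column p, so p enters.

p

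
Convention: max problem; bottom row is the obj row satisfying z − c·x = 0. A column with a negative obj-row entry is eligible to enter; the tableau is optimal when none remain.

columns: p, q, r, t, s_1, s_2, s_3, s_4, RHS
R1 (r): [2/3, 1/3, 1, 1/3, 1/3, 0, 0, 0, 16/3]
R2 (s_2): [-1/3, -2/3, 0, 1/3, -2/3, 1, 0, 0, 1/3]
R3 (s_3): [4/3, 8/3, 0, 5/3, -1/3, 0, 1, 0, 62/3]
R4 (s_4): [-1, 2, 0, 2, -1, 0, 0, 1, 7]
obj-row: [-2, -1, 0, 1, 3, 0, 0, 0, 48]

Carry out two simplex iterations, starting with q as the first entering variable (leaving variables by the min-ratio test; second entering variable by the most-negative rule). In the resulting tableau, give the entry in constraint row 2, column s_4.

Ratio test on column q — row 1: (16/3)/(1/3) = 16; row 2: entry -2/3 ≤ 0; row 3: (62/3)/(8/3) = 31/4; row 4: 7/2 = 7/2. Minimum is 7/2 at row 4 (s_4 leaves); pivot element 2.
Divide row 4 by 2; eliminate column q from the other rows.
Second iteration: most negative obj-row entry is -5/2 in column p, so p enters.
Ratio test on column p — row 1: (25/6)/(5/6) = 5; row 2: entry -2/3 ≤ 0; row 3: (34/3)/(8/3) = 17/4; row 4: entry -1/2 ≤ 0. Minimum is 17/4 at row 3 (s_3 leaves); pivot element 8/3.
Divide row 3 by 8/3; eliminate column p from the other rows.
After both pivots, the entry at constraint row 2, column s_4 is 0.

0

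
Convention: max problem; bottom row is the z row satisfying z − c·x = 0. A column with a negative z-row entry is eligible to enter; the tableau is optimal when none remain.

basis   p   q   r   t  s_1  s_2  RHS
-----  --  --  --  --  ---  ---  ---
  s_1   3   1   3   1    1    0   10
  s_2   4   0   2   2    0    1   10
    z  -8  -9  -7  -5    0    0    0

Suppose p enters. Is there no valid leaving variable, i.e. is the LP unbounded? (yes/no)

no

Column p has positive entries in row(s) 1, 2, so the ratio test bounds it — not unbounded.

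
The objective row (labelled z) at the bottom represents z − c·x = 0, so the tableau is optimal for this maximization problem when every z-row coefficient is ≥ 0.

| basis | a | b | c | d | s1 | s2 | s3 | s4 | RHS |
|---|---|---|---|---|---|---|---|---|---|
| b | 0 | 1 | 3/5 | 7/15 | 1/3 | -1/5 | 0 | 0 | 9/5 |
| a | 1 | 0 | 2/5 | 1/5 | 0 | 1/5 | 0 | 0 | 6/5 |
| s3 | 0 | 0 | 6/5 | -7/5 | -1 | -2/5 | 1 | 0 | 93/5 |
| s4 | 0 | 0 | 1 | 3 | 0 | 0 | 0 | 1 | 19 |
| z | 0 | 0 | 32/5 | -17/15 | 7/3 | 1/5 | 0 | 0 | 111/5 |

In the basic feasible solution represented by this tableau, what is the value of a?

a is basic (row 2); its value is the RHS of that row, 6/5.

6/5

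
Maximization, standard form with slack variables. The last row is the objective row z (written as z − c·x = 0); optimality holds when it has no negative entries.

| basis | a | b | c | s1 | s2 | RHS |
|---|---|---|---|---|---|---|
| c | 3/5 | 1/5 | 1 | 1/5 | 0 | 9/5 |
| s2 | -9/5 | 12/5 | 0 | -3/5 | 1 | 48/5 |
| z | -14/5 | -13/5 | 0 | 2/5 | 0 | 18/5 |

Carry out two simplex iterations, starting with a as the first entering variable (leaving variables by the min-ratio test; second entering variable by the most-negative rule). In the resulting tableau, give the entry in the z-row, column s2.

5/9

Ratio test on column a — row 1: (9/5)/(3/5) = 3; row 2: entry -9/5 ≤ 0. Minimum is 3 at row 1 (c leaves); pivot element 3/5.
Divide row 1 by 3/5; eliminate column a from the other rows.
Second iteration: most negative z-row entry is -5/3 in column b, so b enters.
Ratio test on column b — row 1: 3/(1/3) = 9; row 2: 15/3 = 5. Minimum is 5 at row 2 (s2 leaves); pivot element 3.
Divide row 2 by 3; eliminate column b from the other rows.
After both pivots, the entry at the z-row, column s2 is 5/9.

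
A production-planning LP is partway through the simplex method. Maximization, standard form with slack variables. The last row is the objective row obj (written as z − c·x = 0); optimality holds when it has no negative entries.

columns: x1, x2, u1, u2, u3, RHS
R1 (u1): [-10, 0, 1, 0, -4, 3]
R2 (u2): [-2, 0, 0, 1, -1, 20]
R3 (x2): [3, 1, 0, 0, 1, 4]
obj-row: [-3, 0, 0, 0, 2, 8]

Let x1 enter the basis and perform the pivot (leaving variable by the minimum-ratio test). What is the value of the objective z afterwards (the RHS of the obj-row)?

Ratio test on column x1 — row 1: entry -10 ≤ 0; row 2: entry -2 ≤ 0; row 3: 4/3 = 4/3. Minimum is 4/3 at row 3 (x2 leaves); pivot element 3.
Pivot on row 3; the obj-row RHS becomes 8 − (-3)·(4/3) = 12.

12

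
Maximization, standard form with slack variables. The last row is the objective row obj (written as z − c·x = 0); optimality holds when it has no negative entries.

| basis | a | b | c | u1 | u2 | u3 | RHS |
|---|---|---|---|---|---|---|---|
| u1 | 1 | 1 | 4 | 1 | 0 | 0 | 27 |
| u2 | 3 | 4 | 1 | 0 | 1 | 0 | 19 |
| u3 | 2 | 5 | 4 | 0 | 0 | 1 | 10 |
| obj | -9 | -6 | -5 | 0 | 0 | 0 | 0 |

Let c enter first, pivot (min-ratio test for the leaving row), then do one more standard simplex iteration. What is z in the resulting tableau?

45

Ratio test on column c — row 1: 27/4 = 27/4; row 2: 19/1 = 19; row 3: 10/4 = 5/2. Minimum is 5/2 at row 3 (u3 leaves); pivot element 4.
Pivot on row 3; the obj-row RHS becomes 0 − (-5)·(5/2) = 25/2.
Next entering variable (most negative obj-row entry -13/2): a.
Ratio test on column a — row 1: entry -1 ≤ 0; row 2: (33/2)/(5/2) = 33/5; row 3: (5/2)/(1/2) = 5. Minimum is 5 at row 3 (c leaves); pivot element 1/2.
After the second pivot the obj-row RHS is 25/2 − (-13/2)·5 = 45.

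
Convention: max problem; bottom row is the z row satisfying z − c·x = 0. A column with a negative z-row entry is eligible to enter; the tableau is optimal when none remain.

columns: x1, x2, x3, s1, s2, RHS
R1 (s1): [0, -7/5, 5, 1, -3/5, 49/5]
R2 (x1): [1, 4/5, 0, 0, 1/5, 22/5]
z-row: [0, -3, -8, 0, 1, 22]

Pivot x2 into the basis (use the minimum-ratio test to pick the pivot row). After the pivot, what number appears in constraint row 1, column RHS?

Ratio test on column x2 — row 1: entry -7/5 ≤ 0; row 2: (22/5)/(4/5) = 11/2. Minimum is 11/2 at row 2 (x1 leaves); pivot element 4/5.
Divide row 2 by 4/5; eliminate column x2 from the other rows.
Row 1 update in column RHS: 49/5 − (-7/5)·(11/2) = 35/2.

35/2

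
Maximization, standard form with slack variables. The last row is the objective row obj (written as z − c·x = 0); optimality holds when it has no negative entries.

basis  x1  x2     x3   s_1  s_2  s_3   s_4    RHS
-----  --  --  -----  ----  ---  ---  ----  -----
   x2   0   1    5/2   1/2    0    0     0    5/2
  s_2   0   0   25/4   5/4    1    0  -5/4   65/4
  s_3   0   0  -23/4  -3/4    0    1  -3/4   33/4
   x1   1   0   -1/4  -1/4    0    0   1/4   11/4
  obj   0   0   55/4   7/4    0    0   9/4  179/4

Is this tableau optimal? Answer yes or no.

Every obj-row coefficient is ≥ 0, so the tableau is optimal.

yes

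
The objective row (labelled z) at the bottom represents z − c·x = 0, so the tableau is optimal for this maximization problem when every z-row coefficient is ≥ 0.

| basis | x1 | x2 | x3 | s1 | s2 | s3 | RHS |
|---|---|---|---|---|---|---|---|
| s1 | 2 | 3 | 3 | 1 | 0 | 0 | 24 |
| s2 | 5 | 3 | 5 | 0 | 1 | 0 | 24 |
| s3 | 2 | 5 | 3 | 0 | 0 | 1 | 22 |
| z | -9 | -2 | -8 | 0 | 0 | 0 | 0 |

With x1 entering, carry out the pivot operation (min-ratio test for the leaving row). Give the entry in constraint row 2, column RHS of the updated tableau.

24/5

Ratio test on column x1 — row 1: 24/2 = 12; row 2: 24/5 = 24/5; row 3: 22/2 = 11. Minimum is 24/5 at row 2 (s2 leaves); pivot element 5.
Divide row 2 by 5; eliminate column x1 from the other rows.
In the new row 2, the RHS entry is the old entry divided by the pivot: 24/5 = 24/5.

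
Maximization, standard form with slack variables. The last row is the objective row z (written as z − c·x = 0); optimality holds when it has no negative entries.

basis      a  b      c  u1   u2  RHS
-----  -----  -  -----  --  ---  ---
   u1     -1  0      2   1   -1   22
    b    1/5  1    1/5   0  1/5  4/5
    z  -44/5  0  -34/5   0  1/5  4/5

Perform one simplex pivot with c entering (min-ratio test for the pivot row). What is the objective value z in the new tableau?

Ratio test on column c — row 1: 22/2 = 11; row 2: (4/5)/(1/5) = 4. Minimum is 4 at row 2 (b leaves); pivot element 1/5.
Pivot on row 2; the z-row RHS becomes 4/5 − (-34/5)·4 = 28.

28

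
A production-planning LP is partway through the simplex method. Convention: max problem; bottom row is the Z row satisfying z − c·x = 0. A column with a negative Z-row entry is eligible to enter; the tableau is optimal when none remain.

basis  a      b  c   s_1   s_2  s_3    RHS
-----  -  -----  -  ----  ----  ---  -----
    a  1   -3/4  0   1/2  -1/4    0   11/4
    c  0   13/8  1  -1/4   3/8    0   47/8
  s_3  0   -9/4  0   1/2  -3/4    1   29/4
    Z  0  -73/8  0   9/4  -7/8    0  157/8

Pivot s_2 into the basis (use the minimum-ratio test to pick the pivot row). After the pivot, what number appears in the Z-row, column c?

7/3

Ratio test on column s_2 — row 1: entry -1/4 ≤ 0; row 2: (47/8)/(3/8) = 47/3; row 3: entry -3/4 ≤ 0. Minimum is 47/3 at row 2 (c leaves); pivot element 3/8.
Divide row 2 by 3/8; eliminate column s_2 from the other rows.
Z-row update in column c: 0 − (-7/8)·(8/3) = 7/3.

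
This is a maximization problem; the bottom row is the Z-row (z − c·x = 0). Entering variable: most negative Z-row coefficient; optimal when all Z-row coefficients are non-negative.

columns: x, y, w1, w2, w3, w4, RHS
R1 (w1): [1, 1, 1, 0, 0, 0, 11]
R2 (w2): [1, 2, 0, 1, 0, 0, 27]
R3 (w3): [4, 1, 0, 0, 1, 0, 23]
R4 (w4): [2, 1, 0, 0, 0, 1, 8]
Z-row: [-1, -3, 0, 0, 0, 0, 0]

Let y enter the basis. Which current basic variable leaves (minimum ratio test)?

w4

Column y entries and ratios — w1: 11/1 = 11; w2: 27/2 = 27/2; w3: 23/1 = 23; w4: 8/1 = 8.
Smallest ratio is 8 in the row of w4, so w4 leaves.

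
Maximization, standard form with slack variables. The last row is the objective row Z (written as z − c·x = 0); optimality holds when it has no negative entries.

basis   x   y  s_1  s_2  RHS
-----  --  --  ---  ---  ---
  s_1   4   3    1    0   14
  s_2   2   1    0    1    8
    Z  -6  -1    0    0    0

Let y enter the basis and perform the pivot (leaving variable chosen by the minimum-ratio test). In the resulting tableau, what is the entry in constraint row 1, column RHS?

14/3

Ratio test on column y — row 1: 14/3 = 14/3; row 2: 8/1 = 8. Minimum is 14/3 at row 1 (s_1 leaves); pivot element 3.
Divide row 1 by 3; eliminate column y from the other rows.
In the new row 1, the RHS entry is the old entry divided by the pivot: 14/3 = 14/3.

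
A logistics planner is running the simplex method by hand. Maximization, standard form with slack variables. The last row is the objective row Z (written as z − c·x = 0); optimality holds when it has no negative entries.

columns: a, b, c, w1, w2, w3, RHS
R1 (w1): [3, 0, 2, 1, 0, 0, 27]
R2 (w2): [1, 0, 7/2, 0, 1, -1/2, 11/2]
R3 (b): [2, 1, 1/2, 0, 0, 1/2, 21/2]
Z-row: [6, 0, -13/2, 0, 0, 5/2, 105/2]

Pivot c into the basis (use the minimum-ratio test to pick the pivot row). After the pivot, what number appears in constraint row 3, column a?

Ratio test on column c — row 1: 27/2 = 27/2; row 2: (11/2)/(7/2) = 11/7; row 3: (21/2)/(1/2) = 21. Minimum is 11/7 at row 2 (w2 leaves); pivot element 7/2.
Divide row 2 by 7/2; eliminate column c from the other rows.
Row 3 update in column a: 2 − (1/2)·(2/7) = 13/7.

13/7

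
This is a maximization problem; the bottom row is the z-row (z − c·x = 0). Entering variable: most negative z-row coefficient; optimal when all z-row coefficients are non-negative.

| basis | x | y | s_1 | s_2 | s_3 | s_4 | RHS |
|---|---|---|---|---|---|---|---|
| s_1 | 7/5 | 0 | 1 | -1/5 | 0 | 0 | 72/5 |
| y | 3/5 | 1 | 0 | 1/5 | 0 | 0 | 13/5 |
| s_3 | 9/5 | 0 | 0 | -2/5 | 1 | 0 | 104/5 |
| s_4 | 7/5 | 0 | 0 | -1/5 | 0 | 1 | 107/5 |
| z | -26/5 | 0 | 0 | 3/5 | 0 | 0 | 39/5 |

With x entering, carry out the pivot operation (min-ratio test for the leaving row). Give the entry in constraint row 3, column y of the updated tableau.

-3

Ratio test on column x — row 1: (72/5)/(7/5) = 72/7; row 2: (13/5)/(3/5) = 13/3; row 3: (104/5)/(9/5) = 104/9; row 4: (107/5)/(7/5) = 107/7. Minimum is 13/3 at row 2 (y leaves); pivot element 3/5.
Divide row 2 by 3/5; eliminate column x from the other rows.
Row 3 update in column y: 0 − (9/5)·(5/3) = -3.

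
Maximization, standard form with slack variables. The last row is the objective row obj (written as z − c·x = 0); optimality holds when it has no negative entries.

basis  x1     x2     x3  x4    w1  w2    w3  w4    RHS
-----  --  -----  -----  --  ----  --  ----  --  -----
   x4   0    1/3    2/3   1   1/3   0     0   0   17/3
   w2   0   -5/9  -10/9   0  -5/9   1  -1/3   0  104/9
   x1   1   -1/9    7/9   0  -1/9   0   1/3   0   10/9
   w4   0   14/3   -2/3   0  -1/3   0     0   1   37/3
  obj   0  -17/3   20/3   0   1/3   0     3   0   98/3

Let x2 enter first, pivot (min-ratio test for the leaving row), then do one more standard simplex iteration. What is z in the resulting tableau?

Ratio test on column x2 — row 1: (17/3)/(1/3) = 17; row 2: entry -5/9 ≤ 0; row 3: entry -1/9 ≤ 0; row 4: (37/3)/(14/3) = 37/14. Minimum is 37/14 at row 4 (w4 leaves); pivot element 14/3.
Pivot on row 4; the obj-row RHS becomes 98/3 − (-17/3)·(37/14) = 667/14.
Next entering variable (most negative obj-row entry -1/14): w1.
Ratio test on column w1 — row 1: (67/14)/(5/14) = 67/5; row 2: entry -25/42 ≤ 0; row 3: entry -5/42 ≤ 0; row 4: entry -1/14 ≤ 0. Minimum is 67/5 at row 1 (x4 leaves); pivot element 5/14.
After the second pivot the obj-row RHS is 667/14 − (-1/14)·(67/5) = 243/5.

243/5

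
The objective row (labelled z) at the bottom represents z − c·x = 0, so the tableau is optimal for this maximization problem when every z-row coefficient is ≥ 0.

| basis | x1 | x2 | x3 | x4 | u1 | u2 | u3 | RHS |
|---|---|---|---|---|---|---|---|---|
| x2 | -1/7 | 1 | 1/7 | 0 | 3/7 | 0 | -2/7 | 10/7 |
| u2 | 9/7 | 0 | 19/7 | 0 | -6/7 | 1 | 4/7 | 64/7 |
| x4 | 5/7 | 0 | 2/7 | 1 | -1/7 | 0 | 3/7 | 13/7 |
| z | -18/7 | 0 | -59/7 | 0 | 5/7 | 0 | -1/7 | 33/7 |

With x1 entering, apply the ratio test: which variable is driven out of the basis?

Column x1 entries and ratios — x2: -1/7 ≤ 0, skip; u2: (64/7)/(9/7) = 64/9; x4: (13/7)/(5/7) = 13/5.
Smallest ratio is 13/5 in the row of x4, so x4 leaves.

x4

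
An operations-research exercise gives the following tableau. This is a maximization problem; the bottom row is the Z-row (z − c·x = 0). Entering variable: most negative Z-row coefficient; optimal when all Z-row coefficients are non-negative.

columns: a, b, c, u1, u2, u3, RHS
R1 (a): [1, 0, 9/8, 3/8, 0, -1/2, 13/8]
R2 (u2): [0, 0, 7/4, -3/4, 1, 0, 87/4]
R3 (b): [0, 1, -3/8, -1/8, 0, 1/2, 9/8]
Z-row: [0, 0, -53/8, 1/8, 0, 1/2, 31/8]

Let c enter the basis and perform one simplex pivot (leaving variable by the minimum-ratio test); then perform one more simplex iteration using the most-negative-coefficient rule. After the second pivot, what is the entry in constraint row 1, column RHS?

Ratio test on column c — row 1: (13/8)/(9/8) = 13/9; row 2: (87/4)/(7/4) = 87/7; row 3: entry -3/8 ≤ 0. Minimum is 13/9 at row 1 (a leaves); pivot element 9/8.
Divide row 1 by 9/8; eliminate column c from the other rows.
Second iteration: most negative Z-row entry is -22/9 in column u3, so u3 enters.
Ratio test on column u3 — row 1: entry -4/9 ≤ 0; row 2: (173/9)/(7/9) = 173/7; row 3: (5/3)/(1/3) = 5. Minimum is 5 at row 3 (b leaves); pivot element 1/3.
Divide row 3 by 1/3; eliminate column u3 from the other rows.
After both pivots, the entry at constraint row 1, column RHS is 11/3.

11/3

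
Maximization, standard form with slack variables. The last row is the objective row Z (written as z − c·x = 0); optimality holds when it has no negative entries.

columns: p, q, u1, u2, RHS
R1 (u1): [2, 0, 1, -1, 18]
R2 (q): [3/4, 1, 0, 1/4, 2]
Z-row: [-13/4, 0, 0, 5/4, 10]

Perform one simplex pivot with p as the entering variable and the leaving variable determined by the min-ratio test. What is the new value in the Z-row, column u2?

Ratio test on column p — row 1: 18/2 = 9; row 2: 2/(3/4) = 8/3. Minimum is 8/3 at row 2 (q leaves); pivot element 3/4.
Divide row 2 by 3/4; eliminate column p from the other rows.
Z-row update in column u2: 5/4 − (-13/4)·(1/3) = 7/3.

7/3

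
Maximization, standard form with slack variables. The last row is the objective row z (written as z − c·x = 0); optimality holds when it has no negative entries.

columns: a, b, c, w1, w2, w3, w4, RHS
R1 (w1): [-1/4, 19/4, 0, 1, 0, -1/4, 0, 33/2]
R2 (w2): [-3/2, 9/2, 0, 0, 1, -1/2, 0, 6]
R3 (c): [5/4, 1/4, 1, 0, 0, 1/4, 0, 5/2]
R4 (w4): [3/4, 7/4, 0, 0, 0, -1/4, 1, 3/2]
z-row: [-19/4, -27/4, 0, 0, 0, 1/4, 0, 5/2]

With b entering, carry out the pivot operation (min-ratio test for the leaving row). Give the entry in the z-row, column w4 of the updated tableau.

Ratio test on column b — row 1: (33/2)/(19/4) = 66/19; row 2: 6/(9/2) = 4/3; row 3: (5/2)/(1/4) = 10; row 4: (3/2)/(7/4) = 6/7. Minimum is 6/7 at row 4 (w4 leaves); pivot element 7/4.
Divide row 4 by 7/4; eliminate column b from the other rows.
z-row update in column w4: 0 − (-27/4)·(4/7) = 27/7.

27/7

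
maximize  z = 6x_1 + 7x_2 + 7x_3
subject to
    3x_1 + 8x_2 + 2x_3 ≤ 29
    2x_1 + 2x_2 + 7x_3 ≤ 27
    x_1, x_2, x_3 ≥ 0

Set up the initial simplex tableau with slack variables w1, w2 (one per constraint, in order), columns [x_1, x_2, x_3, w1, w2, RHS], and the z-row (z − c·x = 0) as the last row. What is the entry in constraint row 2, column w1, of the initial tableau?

Slack w1 belongs to constraint 1; its column is the unit vector e_1, so the entry in row 2 is 0.

0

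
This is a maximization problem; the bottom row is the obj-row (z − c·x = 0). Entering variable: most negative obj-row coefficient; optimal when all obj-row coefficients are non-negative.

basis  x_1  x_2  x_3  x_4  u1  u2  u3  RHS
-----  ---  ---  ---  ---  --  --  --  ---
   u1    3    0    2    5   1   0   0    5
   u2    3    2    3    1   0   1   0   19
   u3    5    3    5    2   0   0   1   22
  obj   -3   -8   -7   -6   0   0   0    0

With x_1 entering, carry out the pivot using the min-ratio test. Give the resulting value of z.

5

Ratio test on column x_1 — row 1: 5/3 = 5/3; row 2: 19/3 = 19/3; row 3: 22/5 = 22/5. Minimum is 5/3 at row 1 (u1 leaves); pivot element 3.
Pivot on row 1; the obj-row RHS becomes 0 − (-3)·(5/3) = 5.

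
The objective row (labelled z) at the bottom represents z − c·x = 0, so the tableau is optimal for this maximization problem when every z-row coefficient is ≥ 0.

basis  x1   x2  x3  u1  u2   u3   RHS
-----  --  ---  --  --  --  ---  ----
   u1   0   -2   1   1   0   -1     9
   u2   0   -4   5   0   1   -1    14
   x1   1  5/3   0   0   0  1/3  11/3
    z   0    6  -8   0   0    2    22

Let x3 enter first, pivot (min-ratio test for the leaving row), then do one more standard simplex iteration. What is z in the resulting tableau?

Ratio test on column x3 — row 1: 9/1 = 9; row 2: 14/5 = 14/5; row 3: entry 0 ≤ 0. Minimum is 14/5 at row 2 (u2 leaves); pivot element 5.
Pivot on row 2; the z-row RHS becomes 22 − (-8)·(14/5) = 222/5.
Next entering variable (most negative z-row entry -2/5): x2.
Ratio test on column x2 — row 1: entry -6/5 ≤ 0; row 2: entry -4/5 ≤ 0; row 3: (11/3)/(5/3) = 11/5. Minimum is 11/5 at row 3 (x1 leaves); pivot element 5/3.
After the second pivot the z-row RHS is 222/5 − (-2/5)·(11/5) = 1132/25.

1132/25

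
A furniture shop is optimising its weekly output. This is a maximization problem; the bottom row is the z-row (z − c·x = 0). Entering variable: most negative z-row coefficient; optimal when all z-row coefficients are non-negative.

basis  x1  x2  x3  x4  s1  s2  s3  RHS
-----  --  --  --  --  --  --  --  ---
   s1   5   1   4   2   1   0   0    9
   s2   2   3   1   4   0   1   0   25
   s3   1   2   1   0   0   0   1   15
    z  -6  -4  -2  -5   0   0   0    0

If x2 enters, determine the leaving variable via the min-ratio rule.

s3

Column x2 entries and ratios — s1: 9/1 = 9; s2: 25/3 = 25/3; s3: 15/2 = 15/2.
Smallest ratio is 15/2 in the row of s3, so s3 leaves.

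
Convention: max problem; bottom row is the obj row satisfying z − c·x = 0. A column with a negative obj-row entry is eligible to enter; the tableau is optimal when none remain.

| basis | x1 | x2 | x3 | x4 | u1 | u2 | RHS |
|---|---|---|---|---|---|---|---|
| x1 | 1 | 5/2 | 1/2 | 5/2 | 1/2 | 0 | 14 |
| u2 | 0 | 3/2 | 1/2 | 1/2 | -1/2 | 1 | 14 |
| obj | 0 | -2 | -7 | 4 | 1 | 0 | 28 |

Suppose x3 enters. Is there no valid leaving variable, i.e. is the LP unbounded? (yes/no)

Column x3 has positive entries in row(s) 1, 2, so the ratio test bounds it — not unbounded.

no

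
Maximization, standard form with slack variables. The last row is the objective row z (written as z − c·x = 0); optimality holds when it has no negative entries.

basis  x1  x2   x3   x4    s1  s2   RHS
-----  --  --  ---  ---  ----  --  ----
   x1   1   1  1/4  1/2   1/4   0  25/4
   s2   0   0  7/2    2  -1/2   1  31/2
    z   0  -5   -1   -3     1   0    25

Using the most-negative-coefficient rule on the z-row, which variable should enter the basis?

Negative z-row entries: x2: -5, x3: -1, x4: -3.
The most negative is -5 in column x2, so x2 enters.

x2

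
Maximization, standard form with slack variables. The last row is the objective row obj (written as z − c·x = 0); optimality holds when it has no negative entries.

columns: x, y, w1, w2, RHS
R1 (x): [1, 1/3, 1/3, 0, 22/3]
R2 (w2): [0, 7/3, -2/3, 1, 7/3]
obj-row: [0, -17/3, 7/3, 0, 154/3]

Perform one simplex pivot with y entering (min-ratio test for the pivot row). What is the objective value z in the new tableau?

Ratio test on column y — row 1: (22/3)/(1/3) = 22; row 2: (7/3)/(7/3) = 1. Minimum is 1 at row 2 (w2 leaves); pivot element 7/3.
Pivot on row 2; the obj-row RHS becomes 154/3 − (-17/3)·1 = 57.

57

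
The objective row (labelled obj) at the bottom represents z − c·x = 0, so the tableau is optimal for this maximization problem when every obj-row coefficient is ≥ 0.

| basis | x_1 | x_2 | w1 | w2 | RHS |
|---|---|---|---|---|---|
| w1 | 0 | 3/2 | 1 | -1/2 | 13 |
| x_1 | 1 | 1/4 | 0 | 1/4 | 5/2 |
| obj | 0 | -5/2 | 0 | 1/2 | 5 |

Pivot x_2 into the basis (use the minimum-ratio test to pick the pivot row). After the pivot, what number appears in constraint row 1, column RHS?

26/3

Ratio test on column x_2 — row 1: 13/(3/2) = 26/3; row 2: (5/2)/(1/4) = 10. Minimum is 26/3 at row 1 (w1 leaves); pivot element 3/2.
Divide row 1 by 3/2; eliminate column x_2 from the other rows.
In the new row 1, the RHS entry is the old entry divided by the pivot: 13/(3/2) = 26/3.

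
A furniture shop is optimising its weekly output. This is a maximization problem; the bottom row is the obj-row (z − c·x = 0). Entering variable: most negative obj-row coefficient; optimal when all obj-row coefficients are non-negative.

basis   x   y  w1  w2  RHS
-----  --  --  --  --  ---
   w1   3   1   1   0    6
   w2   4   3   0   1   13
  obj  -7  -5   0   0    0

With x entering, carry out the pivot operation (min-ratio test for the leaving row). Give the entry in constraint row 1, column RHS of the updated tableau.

2

Ratio test on column x — row 1: 6/3 = 2; row 2: 13/4 = 13/4. Minimum is 2 at row 1 (w1 leaves); pivot element 3.
Divide row 1 by 3; eliminate column x from the other rows.
In the new row 1, the RHS entry is the old entry divided by the pivot: 6/3 = 2.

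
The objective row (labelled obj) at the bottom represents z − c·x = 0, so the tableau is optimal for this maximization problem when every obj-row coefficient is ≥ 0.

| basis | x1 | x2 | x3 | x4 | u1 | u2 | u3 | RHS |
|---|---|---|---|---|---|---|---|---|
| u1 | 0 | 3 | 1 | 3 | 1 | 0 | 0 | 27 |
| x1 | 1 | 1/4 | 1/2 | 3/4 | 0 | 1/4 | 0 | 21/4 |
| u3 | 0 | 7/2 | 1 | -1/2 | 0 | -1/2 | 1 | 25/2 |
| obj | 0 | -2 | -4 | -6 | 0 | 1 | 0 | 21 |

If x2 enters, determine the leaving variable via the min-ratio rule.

Column x2 entries and ratios — u1: 27/3 = 9; x1: (21/4)/(1/4) = 21; u3: (25/2)/(7/2) = 25/7.
Smallest ratio is 25/7 in the row of u3, so u3 leaves.

u3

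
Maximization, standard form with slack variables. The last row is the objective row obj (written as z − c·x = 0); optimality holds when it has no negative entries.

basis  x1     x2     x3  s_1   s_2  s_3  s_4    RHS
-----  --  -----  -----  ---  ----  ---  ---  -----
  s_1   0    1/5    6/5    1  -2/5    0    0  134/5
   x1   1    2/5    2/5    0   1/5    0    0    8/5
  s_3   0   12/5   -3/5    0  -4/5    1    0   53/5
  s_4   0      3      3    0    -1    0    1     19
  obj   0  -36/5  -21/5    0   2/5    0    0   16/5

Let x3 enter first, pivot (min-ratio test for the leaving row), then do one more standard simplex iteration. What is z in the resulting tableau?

32

Ratio test on column x3 — row 1: (134/5)/(6/5) = 67/3; row 2: (8/5)/(2/5) = 4; row 3: entry -3/5 ≤ 0; row 4: 19/3 = 19/3. Minimum is 4 at row 2 (x1 leaves); pivot element 2/5.
Pivot on row 2; the obj-row RHS becomes 16/5 − (-21/5)·4 = 20.
Next entering variable (most negative obj-row entry -3): x2.
Ratio test on column x2 — row 1: entry -1 ≤ 0; row 2: 4/1 = 4; row 3: 13/3 = 13/3; row 4: entry 0 ≤ 0. Minimum is 4 at row 2 (x3 leaves); pivot element 1.
After the second pivot the obj-row RHS is 20 − (-3)·4 = 32.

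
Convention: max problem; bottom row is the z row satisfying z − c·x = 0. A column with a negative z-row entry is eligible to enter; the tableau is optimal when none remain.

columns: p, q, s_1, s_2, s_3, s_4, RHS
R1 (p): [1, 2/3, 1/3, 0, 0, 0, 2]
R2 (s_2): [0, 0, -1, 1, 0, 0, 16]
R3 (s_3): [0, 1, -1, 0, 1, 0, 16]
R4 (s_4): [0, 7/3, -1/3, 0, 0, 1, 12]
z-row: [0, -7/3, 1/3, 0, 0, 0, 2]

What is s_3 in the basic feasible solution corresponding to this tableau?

16

s_3 is basic (row 3); its value is the RHS of that row, 16.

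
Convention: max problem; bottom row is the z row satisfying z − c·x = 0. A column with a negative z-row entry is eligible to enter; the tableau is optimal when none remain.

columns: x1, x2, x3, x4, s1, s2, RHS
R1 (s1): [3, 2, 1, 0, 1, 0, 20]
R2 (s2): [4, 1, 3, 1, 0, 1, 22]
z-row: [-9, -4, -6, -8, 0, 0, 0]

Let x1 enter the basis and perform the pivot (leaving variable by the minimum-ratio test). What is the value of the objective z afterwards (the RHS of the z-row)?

Ratio test on column x1 — row 1: 20/3 = 20/3; row 2: 22/4 = 11/2. Minimum is 11/2 at row 2 (s2 leaves); pivot element 4.
Pivot on row 2; the z-row RHS becomes 0 − (-9)·(11/2) = 99/2.

99/2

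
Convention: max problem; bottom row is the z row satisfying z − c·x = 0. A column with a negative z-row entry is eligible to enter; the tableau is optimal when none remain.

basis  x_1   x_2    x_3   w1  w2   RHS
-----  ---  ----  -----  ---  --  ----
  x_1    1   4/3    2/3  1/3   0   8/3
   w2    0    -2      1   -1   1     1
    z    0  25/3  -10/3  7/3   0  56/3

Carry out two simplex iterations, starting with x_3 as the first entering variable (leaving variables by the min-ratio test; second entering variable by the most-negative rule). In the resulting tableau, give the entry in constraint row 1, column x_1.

1

Ratio test on column x_3 — row 1: (8/3)/(2/3) = 4; row 2: 1/1 = 1. Minimum is 1 at row 2 (w2 leaves); pivot element 1.
Divide row 2 by 1; eliminate column x_3 from the other rows.
Second iteration: most negative z-row entry is -1 in column w1, so w1 enters.
Ratio test on column w1 — row 1: 2/1 = 2; row 2: entry -1 ≤ 0. Minimum is 2 at row 1 (x_1 leaves); pivot element 1.
Divide row 1 by 1; eliminate column w1 from the other rows.
After both pivots, the entry at constraint row 1, column x_1 is 1.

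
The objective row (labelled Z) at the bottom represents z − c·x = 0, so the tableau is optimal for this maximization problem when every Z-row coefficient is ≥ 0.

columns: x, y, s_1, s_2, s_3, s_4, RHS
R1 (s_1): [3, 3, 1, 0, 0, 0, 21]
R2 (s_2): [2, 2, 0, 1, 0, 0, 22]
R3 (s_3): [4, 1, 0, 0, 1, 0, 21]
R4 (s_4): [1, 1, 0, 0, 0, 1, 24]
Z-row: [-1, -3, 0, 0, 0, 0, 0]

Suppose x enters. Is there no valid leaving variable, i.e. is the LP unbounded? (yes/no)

no

Column x has positive entries in row(s) 1, 2, 3, 4, so the ratio test bounds it — not unbounded.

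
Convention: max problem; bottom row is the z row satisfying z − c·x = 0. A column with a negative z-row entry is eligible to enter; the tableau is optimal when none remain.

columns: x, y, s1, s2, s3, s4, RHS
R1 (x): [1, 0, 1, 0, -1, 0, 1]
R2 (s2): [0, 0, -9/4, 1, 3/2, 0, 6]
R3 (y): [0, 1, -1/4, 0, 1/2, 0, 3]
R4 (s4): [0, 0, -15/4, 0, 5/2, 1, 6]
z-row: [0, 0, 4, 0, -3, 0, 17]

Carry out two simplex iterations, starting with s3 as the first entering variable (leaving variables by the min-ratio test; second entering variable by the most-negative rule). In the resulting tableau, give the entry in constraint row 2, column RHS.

Ratio test on column s3 — row 1: entry -1 ≤ 0; row 2: 6/(3/2) = 4; row 3: 3/(1/2) = 6; row 4: 6/(5/2) = 12/5. Minimum is 12/5 at row 4 (s4 leaves); pivot element 5/2.
Divide row 4 by 5/2; eliminate column s3 from the other rows.
Second iteration: most negative z-row entry is -1/2 in column s1, so s1 enters.
Ratio test on column s1 — row 1: entry -1/2 ≤ 0; row 2: entry 0 ≤ 0; row 3: (9/5)/(1/2) = 18/5; row 4: entry -3/2 ≤ 0. Minimum is 18/5 at row 3 (y leaves); pivot element 1/2.
Divide row 3 by 1/2; eliminate column s1 from the other rows.
After both pivots, the entry at constraint row 2, column RHS is 12/5.

12/5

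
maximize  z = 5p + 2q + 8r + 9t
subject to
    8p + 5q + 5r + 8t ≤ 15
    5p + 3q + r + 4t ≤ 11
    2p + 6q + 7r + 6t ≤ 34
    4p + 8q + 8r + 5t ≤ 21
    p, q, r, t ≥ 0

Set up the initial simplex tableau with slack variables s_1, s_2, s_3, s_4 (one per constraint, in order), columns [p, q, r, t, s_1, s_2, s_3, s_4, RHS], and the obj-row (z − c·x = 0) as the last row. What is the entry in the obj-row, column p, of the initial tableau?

The obj-row carries the negated objective coefficients: the p entry is -5.

-5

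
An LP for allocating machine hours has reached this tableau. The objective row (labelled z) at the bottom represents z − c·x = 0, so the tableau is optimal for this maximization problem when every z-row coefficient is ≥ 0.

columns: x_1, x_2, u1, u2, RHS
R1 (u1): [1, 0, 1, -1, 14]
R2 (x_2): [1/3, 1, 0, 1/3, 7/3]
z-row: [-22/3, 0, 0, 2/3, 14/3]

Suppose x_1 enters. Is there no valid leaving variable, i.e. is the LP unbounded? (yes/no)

no

Column x_1 has positive entries in row(s) 1, 2, so the ratio test bounds it — not unbounded.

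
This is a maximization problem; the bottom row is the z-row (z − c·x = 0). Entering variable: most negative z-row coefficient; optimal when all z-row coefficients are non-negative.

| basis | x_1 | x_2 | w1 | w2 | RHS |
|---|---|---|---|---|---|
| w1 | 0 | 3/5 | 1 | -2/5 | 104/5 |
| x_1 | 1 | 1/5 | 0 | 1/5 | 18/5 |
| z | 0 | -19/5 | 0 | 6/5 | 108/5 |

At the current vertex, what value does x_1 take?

18/5

x_1 is basic (row 2); its value is the RHS of that row, 18/5.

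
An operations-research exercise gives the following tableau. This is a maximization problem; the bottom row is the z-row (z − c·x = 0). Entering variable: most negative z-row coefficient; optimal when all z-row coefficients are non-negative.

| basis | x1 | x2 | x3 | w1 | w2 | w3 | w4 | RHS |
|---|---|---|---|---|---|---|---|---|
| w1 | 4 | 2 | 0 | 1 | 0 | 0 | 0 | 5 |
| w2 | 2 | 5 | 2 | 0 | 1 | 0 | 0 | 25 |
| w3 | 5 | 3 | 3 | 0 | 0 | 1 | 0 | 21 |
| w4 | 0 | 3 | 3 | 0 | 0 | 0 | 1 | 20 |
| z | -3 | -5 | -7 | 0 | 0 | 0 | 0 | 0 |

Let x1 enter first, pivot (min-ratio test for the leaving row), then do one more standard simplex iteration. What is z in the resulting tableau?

Ratio test on column x1 — row 1: 5/4 = 5/4; row 2: 25/2 = 25/2; row 3: 21/5 = 21/5; row 4: entry 0 ≤ 0. Minimum is 5/4 at row 1 (w1 leaves); pivot element 4.
Pivot on row 1; the z-row RHS becomes 0 − (-3)·(5/4) = 15/4.
Next entering variable (most negative z-row entry -7): x3.
Ratio test on column x3 — row 1: entry 0 ≤ 0; row 2: (45/2)/2 = 45/4; row 3: (59/4)/3 = 59/12; row 4: 20/3 = 20/3. Minimum is 59/12 at row 3 (w3 leaves); pivot element 3.
After the second pivot the z-row RHS is 15/4 − (-7)·(59/12) = 229/6.

229/6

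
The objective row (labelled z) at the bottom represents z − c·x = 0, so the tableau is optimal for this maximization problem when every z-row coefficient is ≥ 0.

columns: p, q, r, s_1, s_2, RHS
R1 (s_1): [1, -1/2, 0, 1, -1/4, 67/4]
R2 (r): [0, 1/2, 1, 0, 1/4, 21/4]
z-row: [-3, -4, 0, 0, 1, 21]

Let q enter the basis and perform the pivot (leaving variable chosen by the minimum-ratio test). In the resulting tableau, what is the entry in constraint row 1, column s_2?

0

Ratio test on column q — row 1: entry -1/2 ≤ 0; row 2: (21/4)/(1/2) = 21/2. Minimum is 21/2 at row 2 (r leaves); pivot element 1/2.
Divide row 2 by 1/2; eliminate column q from the other rows.
Row 1 update in column s_2: -1/4 − (-1/2)·(1/2) = 0.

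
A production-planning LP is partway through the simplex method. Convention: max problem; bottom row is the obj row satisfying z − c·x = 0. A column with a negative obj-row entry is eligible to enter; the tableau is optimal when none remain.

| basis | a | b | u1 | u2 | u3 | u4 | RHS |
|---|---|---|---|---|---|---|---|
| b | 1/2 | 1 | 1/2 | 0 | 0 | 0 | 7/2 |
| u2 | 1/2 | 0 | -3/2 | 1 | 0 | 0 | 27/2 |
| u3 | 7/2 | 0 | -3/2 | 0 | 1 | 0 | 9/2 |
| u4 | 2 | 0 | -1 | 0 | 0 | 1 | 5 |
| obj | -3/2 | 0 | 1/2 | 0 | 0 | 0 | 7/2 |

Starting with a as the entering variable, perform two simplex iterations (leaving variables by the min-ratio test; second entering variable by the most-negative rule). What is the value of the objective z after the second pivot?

6

Ratio test on column a — row 1: (7/2)/(1/2) = 7; row 2: (27/2)/(1/2) = 27; row 3: (9/2)/(7/2) = 9/7; row 4: 5/2 = 5/2. Minimum is 9/7 at row 3 (u3 leaves); pivot element 7/2.
Pivot on row 3; the obj-row RHS becomes 7/2 − (-3/2)·(9/7) = 38/7.
Next entering variable (most negative obj-row entry -1/7): u1.
Ratio test on column u1 — row 1: (20/7)/(5/7) = 4; row 2: entry -9/7 ≤ 0; row 3: entry -3/7 ≤ 0; row 4: entry -1/7 ≤ 0. Minimum is 4 at row 1 (b leaves); pivot element 5/7.
After the second pivot the obj-row RHS is 38/7 − (-1/7)·4 = 6.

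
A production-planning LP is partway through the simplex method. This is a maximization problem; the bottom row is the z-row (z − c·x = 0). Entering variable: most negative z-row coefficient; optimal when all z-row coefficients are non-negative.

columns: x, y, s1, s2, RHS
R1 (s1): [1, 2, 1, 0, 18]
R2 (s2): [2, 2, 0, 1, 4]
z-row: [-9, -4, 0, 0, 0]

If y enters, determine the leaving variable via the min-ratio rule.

s2

Column y entries and ratios — s1: 18/2 = 9; s2: 4/2 = 2.
Smallest ratio is 2 in the row of s2, so s2 leaves.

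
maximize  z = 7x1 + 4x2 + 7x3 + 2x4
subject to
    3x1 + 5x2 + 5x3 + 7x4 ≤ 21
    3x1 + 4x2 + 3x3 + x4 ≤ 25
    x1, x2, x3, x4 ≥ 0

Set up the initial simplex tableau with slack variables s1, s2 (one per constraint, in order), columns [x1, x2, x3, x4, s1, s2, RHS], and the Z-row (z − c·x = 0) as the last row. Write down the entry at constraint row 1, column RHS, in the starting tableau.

The RHS of constraint 1 is b_1 = 21.

21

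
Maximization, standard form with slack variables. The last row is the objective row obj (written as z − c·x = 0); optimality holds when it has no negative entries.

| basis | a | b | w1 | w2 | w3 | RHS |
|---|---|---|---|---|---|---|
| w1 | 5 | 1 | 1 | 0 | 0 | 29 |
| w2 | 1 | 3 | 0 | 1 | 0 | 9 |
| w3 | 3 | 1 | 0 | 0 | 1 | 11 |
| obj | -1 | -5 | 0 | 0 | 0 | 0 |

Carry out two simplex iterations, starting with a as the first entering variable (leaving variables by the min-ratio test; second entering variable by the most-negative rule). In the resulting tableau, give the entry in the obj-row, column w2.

7/4

Ratio test on column a — row 1: 29/5 = 29/5; row 2: 9/1 = 9; row 3: 11/3 = 11/3. Minimum is 11/3 at row 3 (w3 leaves); pivot element 3.
Divide row 3 by 3; eliminate column a from the other rows.
Second iteration: most negative obj-row entry is -14/3 in column b, so b enters.
Ratio test on column b — row 1: entry -2/3 ≤ 0; row 2: (16/3)/(8/3) = 2; row 3: (11/3)/(1/3) = 11. Minimum is 2 at row 2 (w2 leaves); pivot element 8/3.
Divide row 2 by 8/3; eliminate column b from the other rows.
After both pivots, the entry at the obj-row, column w2 is 7/4.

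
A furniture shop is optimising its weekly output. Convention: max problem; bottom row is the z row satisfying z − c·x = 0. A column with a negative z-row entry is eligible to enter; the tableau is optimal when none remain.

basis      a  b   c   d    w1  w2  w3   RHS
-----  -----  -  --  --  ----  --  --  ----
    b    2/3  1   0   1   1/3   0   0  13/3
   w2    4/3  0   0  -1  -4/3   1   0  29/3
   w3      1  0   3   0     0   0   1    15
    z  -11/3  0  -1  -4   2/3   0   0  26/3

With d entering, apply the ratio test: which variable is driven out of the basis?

Column d entries and ratios — b: (13/3)/1 = 13/3; w2: -1 ≤ 0, skip; w3: 0 ≤ 0, skip.
Smallest ratio is 13/3 in the row of b, so b leaves.

b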